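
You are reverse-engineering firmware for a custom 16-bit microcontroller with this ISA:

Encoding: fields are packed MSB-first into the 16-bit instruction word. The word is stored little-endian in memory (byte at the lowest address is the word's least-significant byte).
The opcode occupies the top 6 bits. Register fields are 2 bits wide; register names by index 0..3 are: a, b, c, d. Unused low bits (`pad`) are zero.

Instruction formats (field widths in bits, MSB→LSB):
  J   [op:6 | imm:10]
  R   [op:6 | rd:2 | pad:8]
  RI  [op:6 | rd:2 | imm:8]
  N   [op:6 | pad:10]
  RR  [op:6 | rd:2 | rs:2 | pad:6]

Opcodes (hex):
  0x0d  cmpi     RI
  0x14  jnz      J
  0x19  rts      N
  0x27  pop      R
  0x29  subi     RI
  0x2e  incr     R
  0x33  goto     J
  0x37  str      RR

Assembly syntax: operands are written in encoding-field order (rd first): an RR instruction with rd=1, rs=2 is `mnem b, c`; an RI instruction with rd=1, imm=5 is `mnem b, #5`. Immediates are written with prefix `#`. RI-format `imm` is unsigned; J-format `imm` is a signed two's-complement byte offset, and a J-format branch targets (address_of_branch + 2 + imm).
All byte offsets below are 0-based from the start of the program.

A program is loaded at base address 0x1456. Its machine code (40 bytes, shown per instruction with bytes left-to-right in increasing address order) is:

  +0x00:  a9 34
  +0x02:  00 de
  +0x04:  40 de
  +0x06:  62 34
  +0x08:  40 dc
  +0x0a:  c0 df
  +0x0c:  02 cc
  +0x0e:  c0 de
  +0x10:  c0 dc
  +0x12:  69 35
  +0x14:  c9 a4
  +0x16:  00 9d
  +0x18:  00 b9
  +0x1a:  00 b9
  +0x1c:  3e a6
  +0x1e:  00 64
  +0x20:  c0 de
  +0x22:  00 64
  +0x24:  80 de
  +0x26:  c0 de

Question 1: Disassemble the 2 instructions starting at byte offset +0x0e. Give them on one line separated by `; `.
off 0x0e: read c0 de as little → 0xdec0
  opcode bits[15:10]=0x37: str/RR
  rd@[9:8]=0x2 ⇒ c
  rs@[7:6]=0x3 ⇒ d
off 0x10: read c0 dc as little → 0xdcc0
  opcode bits[15:10]=0x37: str/RR
  rd@[9:8]=0x0 ⇒ a
  rs@[7:6]=0x3 ⇒ d

str c, d; str a, d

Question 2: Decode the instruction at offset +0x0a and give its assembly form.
[0a] c0 df → 0xdfc0
  opcode bits[15:10]=0x37: str/RR
  [9:8] rd=3 = d
  [7:6] rs=3 = d

str d, d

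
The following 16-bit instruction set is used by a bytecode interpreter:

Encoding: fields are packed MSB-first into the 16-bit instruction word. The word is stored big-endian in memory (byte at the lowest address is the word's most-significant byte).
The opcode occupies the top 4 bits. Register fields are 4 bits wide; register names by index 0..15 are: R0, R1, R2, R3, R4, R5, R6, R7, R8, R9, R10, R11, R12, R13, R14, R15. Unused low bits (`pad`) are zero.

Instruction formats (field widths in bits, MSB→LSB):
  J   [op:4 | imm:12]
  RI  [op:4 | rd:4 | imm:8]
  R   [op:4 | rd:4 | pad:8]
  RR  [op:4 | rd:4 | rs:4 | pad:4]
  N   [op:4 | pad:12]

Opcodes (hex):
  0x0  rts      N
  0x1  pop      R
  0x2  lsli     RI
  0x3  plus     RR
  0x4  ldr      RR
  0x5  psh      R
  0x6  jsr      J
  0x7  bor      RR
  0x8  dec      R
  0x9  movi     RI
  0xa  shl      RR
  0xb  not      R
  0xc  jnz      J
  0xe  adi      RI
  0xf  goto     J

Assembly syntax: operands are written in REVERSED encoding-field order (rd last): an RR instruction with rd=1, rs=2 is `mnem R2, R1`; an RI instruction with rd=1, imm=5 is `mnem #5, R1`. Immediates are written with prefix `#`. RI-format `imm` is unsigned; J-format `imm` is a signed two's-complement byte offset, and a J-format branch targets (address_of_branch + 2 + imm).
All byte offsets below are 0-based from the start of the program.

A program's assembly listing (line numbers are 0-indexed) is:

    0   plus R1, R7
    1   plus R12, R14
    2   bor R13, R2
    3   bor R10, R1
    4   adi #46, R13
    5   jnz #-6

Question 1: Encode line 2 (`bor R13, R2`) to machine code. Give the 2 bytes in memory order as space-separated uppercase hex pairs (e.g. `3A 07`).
2. bor fields op=0x7:4|rd=2:4|rs=13:4|pad=0:4 → word 72d0h → 72 d0

72 D0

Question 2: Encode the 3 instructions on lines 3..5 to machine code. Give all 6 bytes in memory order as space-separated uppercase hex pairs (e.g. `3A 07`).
line 3 (bor): pack op=0x7:4|rd=1:4|rs=10:4|pad=0:4 = 0x71a0; big→ 71 a0
line 4 (adi): pack op=0xe:4|rd=13:4|imm=46:8 = 0xed2e; big→ ed 2e
line 5 (jnz): pack op=0xc:4|imm=-6:12 = 0xcffa; big→ cf fa

71 A0 ED 2E CF FA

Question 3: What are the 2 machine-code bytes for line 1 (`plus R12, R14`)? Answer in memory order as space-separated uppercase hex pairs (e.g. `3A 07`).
line 1 (plus): pack op=0x3:4|rd=14:4|rs=12:4|pad=0:4 = 0x3ec0; big→ 3e c0

3E C0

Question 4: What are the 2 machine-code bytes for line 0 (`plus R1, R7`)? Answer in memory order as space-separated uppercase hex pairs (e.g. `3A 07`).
line 0 (plus): pack op=0x3:4|rd=7:4|rs=1:4|pad=0:4 = 0x3710; big→ 37 10

37 10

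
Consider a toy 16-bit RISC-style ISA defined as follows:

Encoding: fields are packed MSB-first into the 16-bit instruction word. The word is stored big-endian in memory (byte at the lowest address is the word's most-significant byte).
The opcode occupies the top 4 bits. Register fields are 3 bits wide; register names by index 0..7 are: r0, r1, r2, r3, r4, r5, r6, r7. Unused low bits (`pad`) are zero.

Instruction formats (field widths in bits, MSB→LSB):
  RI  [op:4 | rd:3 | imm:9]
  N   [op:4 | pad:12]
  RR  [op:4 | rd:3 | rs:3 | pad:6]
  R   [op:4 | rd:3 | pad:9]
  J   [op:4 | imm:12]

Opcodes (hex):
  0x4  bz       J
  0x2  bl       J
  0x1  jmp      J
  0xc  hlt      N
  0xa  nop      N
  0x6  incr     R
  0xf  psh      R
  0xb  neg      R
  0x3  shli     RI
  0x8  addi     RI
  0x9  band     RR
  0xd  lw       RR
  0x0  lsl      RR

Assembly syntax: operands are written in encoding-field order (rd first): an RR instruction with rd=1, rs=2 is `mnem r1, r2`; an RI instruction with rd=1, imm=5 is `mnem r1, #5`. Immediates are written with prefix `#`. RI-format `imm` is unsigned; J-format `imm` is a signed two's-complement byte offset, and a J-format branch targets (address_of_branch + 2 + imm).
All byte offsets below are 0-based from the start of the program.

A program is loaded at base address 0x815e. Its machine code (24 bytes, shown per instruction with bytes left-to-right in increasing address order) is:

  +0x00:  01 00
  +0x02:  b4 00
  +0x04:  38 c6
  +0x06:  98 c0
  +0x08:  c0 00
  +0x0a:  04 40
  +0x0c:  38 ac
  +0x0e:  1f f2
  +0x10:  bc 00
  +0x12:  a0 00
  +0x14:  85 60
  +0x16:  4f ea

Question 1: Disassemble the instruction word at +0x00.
lsl r0, r4

off 0x00: read 01 00 as big → 0x0100
  opcode bits[15:12]=0x0: lsl/RR
  [11:9] rd=0 = r0
  [8:6] rs=4 = r4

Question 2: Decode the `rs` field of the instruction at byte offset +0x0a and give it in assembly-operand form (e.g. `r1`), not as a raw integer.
+0x0a: 04 40 ⇒ word 0x0440 (big)
  opcode bits[15:12]=0x0: lsl/RR
  rd@[11:9]=0x2 ⇒ r2
  rs@[8:6]=0x1 ⇒ r1

r1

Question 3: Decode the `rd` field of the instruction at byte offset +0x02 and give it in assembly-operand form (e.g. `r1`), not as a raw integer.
r2

off 0x02: read b4 00 as big → 0xb400
  top 4b → 0xb → neg [R]
  rd@[11:9]=0x2 ⇒ r2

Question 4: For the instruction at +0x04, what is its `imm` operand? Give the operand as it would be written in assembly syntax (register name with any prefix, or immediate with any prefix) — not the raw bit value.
+0x04: 38 c6 ⇒ word 0x38c6 (big)
  top 4b → 0x3 → shli [RI]
  rd@[11:9]=0x4 ⇒ r4
  imm@[8:0]=0xc6 ⇒ #198

#198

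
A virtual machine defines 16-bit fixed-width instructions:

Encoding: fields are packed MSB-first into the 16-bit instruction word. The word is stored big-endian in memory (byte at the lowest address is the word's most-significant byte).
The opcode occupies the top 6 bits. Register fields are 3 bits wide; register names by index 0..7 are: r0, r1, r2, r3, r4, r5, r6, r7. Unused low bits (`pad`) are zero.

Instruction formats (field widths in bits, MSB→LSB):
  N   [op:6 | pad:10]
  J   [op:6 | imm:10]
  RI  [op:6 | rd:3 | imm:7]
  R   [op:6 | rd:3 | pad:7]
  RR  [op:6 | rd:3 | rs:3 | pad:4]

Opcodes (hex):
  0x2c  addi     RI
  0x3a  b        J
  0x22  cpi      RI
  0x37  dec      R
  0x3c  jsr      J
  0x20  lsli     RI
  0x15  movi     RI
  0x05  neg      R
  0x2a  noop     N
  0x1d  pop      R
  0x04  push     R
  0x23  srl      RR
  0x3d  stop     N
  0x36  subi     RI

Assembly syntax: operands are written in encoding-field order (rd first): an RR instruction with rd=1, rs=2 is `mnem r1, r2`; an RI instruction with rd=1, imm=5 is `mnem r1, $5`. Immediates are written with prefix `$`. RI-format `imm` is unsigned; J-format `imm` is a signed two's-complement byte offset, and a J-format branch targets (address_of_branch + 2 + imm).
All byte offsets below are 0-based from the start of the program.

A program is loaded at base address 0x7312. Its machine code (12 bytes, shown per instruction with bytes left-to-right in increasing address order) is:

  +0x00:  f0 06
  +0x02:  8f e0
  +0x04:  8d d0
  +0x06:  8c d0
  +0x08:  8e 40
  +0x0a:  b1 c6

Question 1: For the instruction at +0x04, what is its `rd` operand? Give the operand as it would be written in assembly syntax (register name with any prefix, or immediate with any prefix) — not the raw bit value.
r3

+0x04: 8d d0 ⇒ word 0x8dd0 (big)
  op=0x8dd0>>10=0x23 ⇒ srl (RR)
  rd: (w>>7)&0x7=0x3 → r3
  rs: (w>>4)&0x7=0x5 → r5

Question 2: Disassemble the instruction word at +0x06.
srl r1, r5

@+06  big-endian(8c d0) = 0x8cd0
  op=0x8cd0>>10=0x23 ⇒ srl (RR)
  rd@[9:7]=0x1 ⇒ r1
  rs@[6:4]=0x5 ⇒ r5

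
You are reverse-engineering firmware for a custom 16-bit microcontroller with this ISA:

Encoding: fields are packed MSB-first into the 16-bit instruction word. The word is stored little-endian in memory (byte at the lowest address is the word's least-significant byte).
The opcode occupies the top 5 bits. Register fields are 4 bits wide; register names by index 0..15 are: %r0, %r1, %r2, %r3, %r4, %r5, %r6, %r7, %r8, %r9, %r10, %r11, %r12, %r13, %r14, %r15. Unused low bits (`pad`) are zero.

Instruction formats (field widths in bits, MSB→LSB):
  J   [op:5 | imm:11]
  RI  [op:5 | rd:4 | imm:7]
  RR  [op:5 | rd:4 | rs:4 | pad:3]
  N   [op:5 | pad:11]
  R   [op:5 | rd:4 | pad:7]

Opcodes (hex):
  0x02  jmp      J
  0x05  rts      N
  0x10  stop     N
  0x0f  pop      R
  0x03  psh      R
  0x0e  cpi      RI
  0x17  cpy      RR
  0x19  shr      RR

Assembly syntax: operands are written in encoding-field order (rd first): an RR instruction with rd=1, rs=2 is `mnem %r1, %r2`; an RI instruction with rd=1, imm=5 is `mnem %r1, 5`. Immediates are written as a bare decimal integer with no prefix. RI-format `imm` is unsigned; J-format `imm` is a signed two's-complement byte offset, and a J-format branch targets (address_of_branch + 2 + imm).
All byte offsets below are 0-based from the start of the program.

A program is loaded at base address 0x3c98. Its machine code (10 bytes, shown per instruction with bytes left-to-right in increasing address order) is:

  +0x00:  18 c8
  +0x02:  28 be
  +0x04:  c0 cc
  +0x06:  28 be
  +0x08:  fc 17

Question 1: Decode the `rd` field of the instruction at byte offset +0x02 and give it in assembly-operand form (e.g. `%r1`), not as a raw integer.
[02] 28 be → 0xbe28
  opcode bits[15:11]=0x17: cpy/RR
  [10:7] rd=12 = %r12
  [6:3] rs=5 = %r5

%r12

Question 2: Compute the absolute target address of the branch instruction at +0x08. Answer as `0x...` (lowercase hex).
0x3c9e

@+08  little-endian(fc 17) = 0x17fc
  top 5b → 0x2 → jmp [J]
  imm@[10:0]=0x7fc (s11→-4) ⇒ -4
  target = base 0x3c98 + off 0x08 + 2 + imm -4 = 0x3c9e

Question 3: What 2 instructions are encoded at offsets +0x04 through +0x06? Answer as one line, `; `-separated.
off 0x04: read c0 cc as little → 0xccc0
  top 5b → 0x19 → shr [RR]
  rd@[10:7]=0x9 ⇒ %r9
  rs@[6:3]=0x8 ⇒ %r8
off 0x06: read 28 be as little → 0xbe28
  top 5b → 0x17 → cpy [RR]
  rd@[10:7]=0xc ⇒ %r12
  rs@[6:3]=0x5 ⇒ %r5

shr %r9, %r8; cpy %r12, %r5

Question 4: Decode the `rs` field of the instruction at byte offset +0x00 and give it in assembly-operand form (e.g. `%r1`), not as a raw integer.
%r3

off 0x00: read 18 c8 as little → 0xc818
  top 5b → 0x19 → shr [RR]
  rd@[10:7]=0x0 ⇒ %r0
  rs@[6:3]=0x3 ⇒ %r3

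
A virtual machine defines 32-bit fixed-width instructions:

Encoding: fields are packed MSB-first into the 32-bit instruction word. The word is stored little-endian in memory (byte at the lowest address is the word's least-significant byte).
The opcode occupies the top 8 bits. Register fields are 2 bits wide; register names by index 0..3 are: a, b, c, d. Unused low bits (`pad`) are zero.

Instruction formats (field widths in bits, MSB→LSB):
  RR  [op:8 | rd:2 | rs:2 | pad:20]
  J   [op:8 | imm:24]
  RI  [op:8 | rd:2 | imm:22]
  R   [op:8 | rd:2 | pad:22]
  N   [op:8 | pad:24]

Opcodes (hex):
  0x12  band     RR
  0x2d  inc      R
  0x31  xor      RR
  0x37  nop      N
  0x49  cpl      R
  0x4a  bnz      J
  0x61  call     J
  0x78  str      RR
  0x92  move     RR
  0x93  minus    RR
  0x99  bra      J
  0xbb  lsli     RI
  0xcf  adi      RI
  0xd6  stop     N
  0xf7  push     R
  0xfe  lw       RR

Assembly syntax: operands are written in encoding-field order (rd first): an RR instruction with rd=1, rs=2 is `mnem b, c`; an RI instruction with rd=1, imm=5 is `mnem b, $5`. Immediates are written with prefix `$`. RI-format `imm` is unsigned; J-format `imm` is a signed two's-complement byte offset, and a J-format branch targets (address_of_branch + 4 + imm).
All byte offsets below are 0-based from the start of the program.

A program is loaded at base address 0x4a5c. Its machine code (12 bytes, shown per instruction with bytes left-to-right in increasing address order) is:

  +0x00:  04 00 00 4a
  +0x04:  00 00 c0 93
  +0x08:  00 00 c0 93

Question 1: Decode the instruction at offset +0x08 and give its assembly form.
minus d, a

+0x08: 00 00 c0 93 ⇒ word 0x93c00000 (little)
  opcode bits[31:24]=0x93: minus/RR
  [23:22] rd=3 = d
  [21:20] rs=0 = a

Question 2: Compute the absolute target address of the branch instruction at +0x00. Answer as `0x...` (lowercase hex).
0x4a64

[00] 04 00 00 4a → 0x4a000004
  top 8b → 0x4a → bnz [J]
  [23:0] imm=4 = $4
  target = base 0x4a5c + off 0x00 + 4 + imm 4 = 0x4a64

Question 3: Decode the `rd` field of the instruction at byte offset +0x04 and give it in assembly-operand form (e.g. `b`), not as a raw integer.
d

+0x04: 00 00 c0 93 ⇒ word 0x93c00000 (little)
  op=0x93c00000>>24=0x93 ⇒ minus (RR)
  rd: (w>>22)&0x3=0x3 → d
  rs: (w>>20)&0x3=0x0 → a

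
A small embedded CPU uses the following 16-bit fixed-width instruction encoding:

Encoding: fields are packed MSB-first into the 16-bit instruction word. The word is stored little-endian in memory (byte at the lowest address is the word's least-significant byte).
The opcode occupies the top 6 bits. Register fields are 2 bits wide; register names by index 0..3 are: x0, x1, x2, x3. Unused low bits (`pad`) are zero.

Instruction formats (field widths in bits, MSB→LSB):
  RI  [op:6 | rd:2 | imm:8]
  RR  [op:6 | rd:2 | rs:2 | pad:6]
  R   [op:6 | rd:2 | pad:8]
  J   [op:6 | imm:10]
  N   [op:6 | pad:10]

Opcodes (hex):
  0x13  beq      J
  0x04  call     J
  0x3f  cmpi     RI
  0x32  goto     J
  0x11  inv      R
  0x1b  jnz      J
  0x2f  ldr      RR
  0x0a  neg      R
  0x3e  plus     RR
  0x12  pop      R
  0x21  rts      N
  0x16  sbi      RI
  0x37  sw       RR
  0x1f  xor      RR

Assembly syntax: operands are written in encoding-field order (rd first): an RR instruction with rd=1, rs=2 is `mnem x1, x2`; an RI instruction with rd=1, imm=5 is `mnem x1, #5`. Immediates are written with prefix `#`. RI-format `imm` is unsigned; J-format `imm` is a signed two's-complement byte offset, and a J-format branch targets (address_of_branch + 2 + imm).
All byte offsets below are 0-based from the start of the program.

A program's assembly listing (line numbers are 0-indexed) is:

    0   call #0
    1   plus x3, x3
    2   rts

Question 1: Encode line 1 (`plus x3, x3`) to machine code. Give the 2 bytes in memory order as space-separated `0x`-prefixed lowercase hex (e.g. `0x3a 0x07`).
0xc0 0xfb

line 1 (plus): pack op=0x3e:6|rd=3:2|rs=3:2|pad=0:6 = 0xfbc0; little→ c0 fb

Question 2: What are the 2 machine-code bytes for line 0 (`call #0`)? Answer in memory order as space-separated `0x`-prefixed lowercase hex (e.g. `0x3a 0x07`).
0x00 0x10

0. call fields op=0x4:6|imm=0:10 → word 1000h → 00 10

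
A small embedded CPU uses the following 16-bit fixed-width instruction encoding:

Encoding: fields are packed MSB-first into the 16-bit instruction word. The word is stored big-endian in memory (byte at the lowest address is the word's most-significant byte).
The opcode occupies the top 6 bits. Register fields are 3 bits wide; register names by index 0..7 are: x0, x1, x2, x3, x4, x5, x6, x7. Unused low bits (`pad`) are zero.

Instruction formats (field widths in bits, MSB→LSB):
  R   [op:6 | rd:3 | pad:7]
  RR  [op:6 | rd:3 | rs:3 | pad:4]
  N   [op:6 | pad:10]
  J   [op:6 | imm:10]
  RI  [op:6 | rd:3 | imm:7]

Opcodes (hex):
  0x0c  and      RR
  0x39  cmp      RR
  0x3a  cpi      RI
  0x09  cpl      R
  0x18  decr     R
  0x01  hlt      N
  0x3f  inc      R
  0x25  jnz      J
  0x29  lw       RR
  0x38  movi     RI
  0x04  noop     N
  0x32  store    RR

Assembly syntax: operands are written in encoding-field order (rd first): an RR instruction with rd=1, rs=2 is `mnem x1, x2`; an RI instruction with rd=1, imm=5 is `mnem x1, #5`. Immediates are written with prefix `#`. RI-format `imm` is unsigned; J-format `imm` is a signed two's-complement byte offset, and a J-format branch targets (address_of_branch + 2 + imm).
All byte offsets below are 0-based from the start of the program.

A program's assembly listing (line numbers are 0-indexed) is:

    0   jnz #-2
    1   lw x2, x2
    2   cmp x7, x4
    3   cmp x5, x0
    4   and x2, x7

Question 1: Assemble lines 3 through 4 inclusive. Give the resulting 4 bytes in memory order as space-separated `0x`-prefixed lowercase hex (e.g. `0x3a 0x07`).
3. cmp fields op=0x39:6|rd=5:3|rs=0:3|pad=0:4 → word e680h → e6 80
4. and fields op=0xc:6|rd=2:3|rs=7:3|pad=0:4 → word 3170h → 31 70

0xe6 0x80 0x31 0x70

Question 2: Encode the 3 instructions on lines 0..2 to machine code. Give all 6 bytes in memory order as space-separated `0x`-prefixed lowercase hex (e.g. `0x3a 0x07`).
L0: jnz op=0x25:6|imm=-2:10 ⇒ 0x97fe ⇒ big 97 fe
L1: lw op=0x29:6|rd=2:3|rs=2:3|pad=0:4 ⇒ 0xa520 ⇒ big a5 20
L2: cmp op=0x39:6|rd=7:3|rs=4:3|pad=0:4 ⇒ 0xe7c0 ⇒ big e7 c0

0x97 0xfe 0xa5 0x20 0xe7 0xc0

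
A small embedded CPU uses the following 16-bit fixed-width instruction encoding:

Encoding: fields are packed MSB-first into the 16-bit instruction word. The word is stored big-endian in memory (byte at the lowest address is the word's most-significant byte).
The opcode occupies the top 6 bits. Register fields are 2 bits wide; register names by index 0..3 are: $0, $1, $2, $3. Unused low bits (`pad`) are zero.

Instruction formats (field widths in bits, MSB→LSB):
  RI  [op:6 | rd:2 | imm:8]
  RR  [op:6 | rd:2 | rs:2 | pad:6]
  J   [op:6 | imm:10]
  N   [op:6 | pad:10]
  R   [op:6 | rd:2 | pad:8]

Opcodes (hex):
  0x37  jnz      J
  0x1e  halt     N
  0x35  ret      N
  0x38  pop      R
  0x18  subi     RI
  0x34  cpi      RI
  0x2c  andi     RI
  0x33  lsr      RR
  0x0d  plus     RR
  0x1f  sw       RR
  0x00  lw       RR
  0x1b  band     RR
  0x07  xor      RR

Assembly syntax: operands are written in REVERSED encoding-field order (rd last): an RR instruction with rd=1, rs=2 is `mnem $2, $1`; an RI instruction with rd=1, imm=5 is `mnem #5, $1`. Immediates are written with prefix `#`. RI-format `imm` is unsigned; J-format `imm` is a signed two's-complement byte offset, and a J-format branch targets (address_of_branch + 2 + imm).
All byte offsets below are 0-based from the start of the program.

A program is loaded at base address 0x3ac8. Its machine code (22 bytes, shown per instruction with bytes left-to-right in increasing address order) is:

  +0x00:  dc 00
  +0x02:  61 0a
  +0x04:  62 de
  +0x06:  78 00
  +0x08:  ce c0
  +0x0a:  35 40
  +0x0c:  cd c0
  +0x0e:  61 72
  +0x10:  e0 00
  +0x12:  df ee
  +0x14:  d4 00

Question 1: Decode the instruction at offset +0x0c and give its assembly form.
off 0x0c: read cd c0 as big → 0xcdc0
  top 6b → 0x33 → lsr [RR]
  [9:8] rd=1 = $1
  [7:6] rs=3 = $3

lsr $3, $1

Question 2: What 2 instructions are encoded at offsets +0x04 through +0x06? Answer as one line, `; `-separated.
subi #222, $2; halt

off 0x04: read 62 de as big → 0x62de
  op=0x62de>>10=0x18 ⇒ subi (RI)
  rd@[9:8]=0x2 ⇒ $2
  imm@[7:0]=0xde ⇒ #222
off 0x06: read 78 00 as big → 0x7800
  op=0x7800>>10=0x1e ⇒ halt (N)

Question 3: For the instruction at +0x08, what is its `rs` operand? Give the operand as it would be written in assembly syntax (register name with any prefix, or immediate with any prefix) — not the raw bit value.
[08] ce c0 → 0xcec0
  opcode bits[15:10]=0x33: lsr/RR
  rd@[9:8]=0x2 ⇒ $2
  rs@[7:6]=0x3 ⇒ $3

$3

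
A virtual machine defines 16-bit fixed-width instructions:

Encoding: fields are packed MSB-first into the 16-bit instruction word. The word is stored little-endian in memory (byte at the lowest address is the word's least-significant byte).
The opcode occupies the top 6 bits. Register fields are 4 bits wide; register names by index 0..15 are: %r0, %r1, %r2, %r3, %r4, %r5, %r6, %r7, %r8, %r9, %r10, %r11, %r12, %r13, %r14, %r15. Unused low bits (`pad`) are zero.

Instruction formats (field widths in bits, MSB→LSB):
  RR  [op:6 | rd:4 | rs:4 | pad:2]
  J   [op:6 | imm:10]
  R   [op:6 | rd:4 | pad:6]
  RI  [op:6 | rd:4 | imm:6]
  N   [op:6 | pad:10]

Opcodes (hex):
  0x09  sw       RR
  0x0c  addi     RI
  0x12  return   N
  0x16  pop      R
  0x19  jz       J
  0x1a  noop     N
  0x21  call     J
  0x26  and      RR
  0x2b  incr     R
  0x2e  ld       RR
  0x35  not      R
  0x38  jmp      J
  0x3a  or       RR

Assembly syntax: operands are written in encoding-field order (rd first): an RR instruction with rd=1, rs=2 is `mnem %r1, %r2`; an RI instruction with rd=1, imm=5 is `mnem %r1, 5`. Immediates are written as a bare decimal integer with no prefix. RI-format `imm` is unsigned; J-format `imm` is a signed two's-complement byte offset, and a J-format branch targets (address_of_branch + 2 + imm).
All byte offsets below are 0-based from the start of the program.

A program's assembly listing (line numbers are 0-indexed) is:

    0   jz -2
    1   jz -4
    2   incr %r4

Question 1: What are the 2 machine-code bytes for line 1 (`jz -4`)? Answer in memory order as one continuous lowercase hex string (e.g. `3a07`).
fc67

1. jz fields op=0x19:6|imm=-4:10 → word 67fch → fc 67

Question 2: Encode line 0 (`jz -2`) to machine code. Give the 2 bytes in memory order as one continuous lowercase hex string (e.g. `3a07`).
line 0 (jz): pack op=0x19:6|imm=-2:10 = 0x67fe; little→ fe 67

fe67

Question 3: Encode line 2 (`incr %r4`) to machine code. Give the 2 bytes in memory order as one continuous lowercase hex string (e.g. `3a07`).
00ad

line 2 (incr): pack op=0x2b:6|rd=4:4|pad=0:6 = 0xad00; little→ 00 ad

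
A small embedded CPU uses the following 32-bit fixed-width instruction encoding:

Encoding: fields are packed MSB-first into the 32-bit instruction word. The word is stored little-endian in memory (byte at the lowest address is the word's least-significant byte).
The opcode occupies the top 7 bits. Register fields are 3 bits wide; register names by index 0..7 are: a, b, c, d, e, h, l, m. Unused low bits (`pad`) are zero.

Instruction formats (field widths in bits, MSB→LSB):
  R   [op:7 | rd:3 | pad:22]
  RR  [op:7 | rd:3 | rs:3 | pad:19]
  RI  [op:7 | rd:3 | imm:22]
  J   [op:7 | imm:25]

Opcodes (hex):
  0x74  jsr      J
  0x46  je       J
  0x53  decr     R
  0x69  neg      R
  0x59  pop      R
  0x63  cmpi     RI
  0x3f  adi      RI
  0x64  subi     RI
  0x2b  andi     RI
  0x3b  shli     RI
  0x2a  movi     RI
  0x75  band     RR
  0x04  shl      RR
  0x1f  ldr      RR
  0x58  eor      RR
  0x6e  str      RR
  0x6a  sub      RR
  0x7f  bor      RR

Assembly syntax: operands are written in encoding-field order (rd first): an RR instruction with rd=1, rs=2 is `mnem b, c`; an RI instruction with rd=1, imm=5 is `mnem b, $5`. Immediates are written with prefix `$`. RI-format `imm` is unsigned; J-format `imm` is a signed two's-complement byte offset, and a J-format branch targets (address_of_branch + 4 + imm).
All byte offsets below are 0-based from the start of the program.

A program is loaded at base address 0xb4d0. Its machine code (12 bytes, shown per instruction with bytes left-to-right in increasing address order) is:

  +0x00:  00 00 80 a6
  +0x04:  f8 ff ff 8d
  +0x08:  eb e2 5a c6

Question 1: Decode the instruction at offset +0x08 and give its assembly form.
off 0x08: read eb e2 5a c6 as little → 0xc65ae2eb
  op=0xc65ae2eb>>25=0x63 ⇒ cmpi (RI)
  [24:22] rd=1 = b
  [21:0] imm=1762027 = $1762027

cmpi b, $1762027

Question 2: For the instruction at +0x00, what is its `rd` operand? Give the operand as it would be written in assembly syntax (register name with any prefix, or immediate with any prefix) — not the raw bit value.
+0x00: 00 00 80 a6 ⇒ word 0xa6800000 (little)
  opcode bits[31:25]=0x53: decr/R
  [24:22] rd=2 = c

c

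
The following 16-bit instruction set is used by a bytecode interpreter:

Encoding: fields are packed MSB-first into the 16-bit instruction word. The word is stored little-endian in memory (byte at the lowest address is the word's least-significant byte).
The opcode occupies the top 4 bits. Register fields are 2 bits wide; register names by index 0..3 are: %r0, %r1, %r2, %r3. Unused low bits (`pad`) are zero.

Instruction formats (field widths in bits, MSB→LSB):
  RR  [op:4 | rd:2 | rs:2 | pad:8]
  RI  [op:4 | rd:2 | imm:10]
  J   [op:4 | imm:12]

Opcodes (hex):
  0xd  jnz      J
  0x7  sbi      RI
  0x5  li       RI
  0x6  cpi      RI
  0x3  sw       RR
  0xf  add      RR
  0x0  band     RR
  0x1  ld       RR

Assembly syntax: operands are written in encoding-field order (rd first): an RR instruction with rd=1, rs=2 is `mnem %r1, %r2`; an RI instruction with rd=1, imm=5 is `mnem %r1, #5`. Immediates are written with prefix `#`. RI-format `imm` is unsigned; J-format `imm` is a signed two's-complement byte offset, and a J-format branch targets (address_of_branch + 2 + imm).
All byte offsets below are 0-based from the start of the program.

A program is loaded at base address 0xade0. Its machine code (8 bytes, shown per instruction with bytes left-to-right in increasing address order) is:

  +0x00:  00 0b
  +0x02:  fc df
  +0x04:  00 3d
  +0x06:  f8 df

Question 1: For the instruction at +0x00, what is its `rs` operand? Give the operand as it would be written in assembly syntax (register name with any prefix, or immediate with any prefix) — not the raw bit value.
%r3

@+00  little-endian(00 0b) = 0x0b00
  opcode bits[15:12]=0x0: band/RR
  rd: (w>>10)&0x3=0x2 → %r2
  rs: (w>>8)&0x3=0x3 → %r3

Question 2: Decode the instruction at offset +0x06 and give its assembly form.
jnz #-8

@+06  little-endian(f8 df) = 0xdff8
  op=0xdff8>>12=0xd ⇒ jnz (J)
  imm@[11:0]=0xff8 (s12→-8) ⇒ #-8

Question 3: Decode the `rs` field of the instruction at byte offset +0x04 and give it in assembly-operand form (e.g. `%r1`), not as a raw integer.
+0x04: 00 3d ⇒ word 0x3d00 (little)
  opcode bits[15:12]=0x3: sw/RR
  rd@[11:10]=0x3 ⇒ %r3
  rs@[9:8]=0x1 ⇒ %r1

%r1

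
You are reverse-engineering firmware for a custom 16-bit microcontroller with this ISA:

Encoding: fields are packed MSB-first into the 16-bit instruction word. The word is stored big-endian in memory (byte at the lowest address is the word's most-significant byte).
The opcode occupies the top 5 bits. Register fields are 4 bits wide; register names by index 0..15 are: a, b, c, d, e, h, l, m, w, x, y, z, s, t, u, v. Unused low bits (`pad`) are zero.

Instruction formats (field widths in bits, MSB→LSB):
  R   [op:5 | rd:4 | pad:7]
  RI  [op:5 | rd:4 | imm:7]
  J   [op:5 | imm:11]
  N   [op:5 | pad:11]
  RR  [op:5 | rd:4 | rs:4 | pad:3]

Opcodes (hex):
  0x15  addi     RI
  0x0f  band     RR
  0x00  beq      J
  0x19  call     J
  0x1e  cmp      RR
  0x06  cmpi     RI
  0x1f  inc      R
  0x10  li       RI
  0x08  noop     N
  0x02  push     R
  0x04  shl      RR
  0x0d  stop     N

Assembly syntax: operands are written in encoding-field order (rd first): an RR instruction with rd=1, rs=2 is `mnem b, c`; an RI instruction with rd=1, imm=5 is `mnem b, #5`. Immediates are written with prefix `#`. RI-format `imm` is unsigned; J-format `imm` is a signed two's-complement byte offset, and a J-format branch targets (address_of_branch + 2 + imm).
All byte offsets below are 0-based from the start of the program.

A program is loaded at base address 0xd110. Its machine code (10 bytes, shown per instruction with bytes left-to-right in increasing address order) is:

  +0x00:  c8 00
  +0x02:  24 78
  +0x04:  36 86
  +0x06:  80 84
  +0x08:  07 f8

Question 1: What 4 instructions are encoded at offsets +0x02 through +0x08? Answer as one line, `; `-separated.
+0x02: 24 78 ⇒ word 0x2478 (big)
  opcode bits[15:11]=0x4: shl/RR
  rd: (w>>7)&0xf=0x8 → w
  rs: (w>>3)&0xf=0xf → v
+0x04: 36 86 ⇒ word 0x3686 (big)
  opcode bits[15:11]=0x6: cmpi/RI
  rd: (w>>7)&0xf=0xd → t
  imm: (w>>0)&0x7f=0x6 → #6
+0x06: 80 84 ⇒ word 0x8084 (big)
  opcode bits[15:11]=0x10: li/RI
  rd: (w>>7)&0xf=0x1 → b
  imm: (w>>0)&0x7f=0x4 → #4
+0x08: 07 f8 ⇒ word 0x07f8 (big)
  opcode bits[15:11]=0x0: beq/J
  imm: (w>>0)&0x7ff=0x7f8 (s11→-8) → #-8

shl w, v; cmpi t, #6; li b, #4; beq #-8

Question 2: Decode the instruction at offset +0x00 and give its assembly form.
@+00  big-endian(c8 00) = 0xc800
  top 5b → 0x19 → call [J]
  imm: (w>>0)&0x7ff=0x0 → #0

call #0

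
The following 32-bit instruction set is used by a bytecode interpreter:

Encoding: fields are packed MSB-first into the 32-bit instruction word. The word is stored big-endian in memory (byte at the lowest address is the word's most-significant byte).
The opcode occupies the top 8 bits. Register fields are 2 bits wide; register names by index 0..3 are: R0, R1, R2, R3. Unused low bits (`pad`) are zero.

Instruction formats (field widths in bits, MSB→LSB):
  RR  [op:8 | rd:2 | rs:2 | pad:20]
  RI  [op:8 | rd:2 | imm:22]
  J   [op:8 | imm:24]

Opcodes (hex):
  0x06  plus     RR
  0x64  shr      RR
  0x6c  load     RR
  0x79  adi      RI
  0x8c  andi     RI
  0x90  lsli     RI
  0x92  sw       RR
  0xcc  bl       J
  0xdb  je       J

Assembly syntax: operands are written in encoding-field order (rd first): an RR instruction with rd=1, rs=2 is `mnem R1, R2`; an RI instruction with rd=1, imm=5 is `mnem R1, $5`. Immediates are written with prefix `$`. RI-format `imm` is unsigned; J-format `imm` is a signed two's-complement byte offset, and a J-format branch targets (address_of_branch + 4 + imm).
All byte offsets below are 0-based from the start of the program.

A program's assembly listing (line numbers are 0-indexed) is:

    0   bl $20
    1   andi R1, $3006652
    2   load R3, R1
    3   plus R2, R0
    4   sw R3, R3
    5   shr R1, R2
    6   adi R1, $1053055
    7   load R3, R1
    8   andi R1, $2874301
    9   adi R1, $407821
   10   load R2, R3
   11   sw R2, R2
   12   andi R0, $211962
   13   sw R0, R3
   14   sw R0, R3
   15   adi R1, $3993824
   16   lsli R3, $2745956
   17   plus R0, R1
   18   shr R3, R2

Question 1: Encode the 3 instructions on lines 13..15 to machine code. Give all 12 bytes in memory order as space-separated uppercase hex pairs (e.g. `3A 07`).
line 13 (sw): pack op=0x92:8|rd=0:2|rs=3:2|pad=0:20 = 0x92300000; big→ 92 30 00 00
line 14 (sw): pack op=0x92:8|rd=0:2|rs=3:2|pad=0:20 = 0x92300000; big→ 92 30 00 00
line 15 (adi): pack op=0x79:8|rd=1:2|imm=3993824:22 = 0x797cf0e0; big→ 79 7c f0 e0

92 30 00 00 92 30 00 00 79 7C F0 E0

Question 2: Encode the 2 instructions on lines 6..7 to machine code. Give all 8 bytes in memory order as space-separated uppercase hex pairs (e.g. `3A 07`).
79 50 11 7F 6C D0 00 00

L6: adi op=0x79:8|rd=1:2|imm=1053055:22 ⇒ 0x7950117f ⇒ big 79 50 11 7f
L7: load op=0x6c:8|rd=3:2|rs=1:2|pad=0:20 ⇒ 0x6cd00000 ⇒ big 6c d0 00 00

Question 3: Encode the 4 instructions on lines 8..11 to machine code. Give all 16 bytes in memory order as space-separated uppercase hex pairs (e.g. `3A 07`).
8C 6B DB BD 79 46 39 0D 6C B0 00 00 92 A0 00 00

line 8 (andi): pack op=0x8c:8|rd=1:2|imm=2874301:22 = 0x8c6bdbbd; big→ 8c 6b db bd
line 9 (adi): pack op=0x79:8|rd=1:2|imm=407821:22 = 0x7946390d; big→ 79 46 39 0d
line 10 (load): pack op=0x6c:8|rd=2:2|rs=3:2|pad=0:20 = 0x6cb00000; big→ 6c b0 00 00
line 11 (sw): pack op=0x92:8|rd=2:2|rs=2:2|pad=0:20 = 0x92a00000; big→ 92 a0 00 00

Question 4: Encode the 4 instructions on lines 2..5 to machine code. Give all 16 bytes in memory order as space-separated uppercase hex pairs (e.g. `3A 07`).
L2: load op=0x6c:8|rd=3:2|rs=1:2|pad=0:20 ⇒ 0x6cd00000 ⇒ big 6c d0 00 00
L3: plus op=0x6:8|rd=2:2|rs=0:2|pad=0:20 ⇒ 0x06800000 ⇒ big 06 80 00 00
L4: sw op=0x92:8|rd=3:2|rs=3:2|pad=0:20 ⇒ 0x92f00000 ⇒ big 92 f0 00 00
L5: shr op=0x64:8|rd=1:2|rs=2:2|pad=0:20 ⇒ 0x64600000 ⇒ big 64 60 00 00

6C D0 00 00 06 80 00 00 92 F0 00 00 64 60 00 00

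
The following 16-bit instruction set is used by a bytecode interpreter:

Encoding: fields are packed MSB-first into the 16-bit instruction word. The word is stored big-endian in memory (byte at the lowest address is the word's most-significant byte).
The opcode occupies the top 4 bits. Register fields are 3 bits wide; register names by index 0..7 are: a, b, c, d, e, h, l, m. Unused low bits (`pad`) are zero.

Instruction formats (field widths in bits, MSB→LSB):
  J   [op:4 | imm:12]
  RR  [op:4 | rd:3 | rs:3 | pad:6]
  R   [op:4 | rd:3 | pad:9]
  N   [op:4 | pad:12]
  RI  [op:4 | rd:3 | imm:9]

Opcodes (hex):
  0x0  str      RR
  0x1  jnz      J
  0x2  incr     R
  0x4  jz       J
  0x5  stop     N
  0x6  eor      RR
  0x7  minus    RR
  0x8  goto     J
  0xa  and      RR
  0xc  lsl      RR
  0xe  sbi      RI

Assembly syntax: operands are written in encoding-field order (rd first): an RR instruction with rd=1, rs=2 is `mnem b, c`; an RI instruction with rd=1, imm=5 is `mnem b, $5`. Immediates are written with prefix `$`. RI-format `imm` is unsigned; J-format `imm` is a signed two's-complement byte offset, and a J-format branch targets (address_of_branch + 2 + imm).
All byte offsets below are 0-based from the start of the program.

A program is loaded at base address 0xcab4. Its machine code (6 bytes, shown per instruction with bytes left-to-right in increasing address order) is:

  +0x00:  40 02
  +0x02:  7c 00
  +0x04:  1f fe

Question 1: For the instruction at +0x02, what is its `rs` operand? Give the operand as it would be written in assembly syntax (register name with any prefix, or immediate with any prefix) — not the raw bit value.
off 0x02: read 7c 00 as big → 0x7c00
  op=0x7c00>>12=0x7 ⇒ minus (RR)
  rd: (w>>9)&0x7=0x6 → l
  rs: (w>>6)&0x7=0x0 → a

a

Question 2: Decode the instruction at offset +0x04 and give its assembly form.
jnz $-2

off 0x04: read 1f fe as big → 0x1ffe
  top 4b → 0x1 → jnz [J]
  imm: (w>>0)&0xfff=0xffe (s12→-2) → $-2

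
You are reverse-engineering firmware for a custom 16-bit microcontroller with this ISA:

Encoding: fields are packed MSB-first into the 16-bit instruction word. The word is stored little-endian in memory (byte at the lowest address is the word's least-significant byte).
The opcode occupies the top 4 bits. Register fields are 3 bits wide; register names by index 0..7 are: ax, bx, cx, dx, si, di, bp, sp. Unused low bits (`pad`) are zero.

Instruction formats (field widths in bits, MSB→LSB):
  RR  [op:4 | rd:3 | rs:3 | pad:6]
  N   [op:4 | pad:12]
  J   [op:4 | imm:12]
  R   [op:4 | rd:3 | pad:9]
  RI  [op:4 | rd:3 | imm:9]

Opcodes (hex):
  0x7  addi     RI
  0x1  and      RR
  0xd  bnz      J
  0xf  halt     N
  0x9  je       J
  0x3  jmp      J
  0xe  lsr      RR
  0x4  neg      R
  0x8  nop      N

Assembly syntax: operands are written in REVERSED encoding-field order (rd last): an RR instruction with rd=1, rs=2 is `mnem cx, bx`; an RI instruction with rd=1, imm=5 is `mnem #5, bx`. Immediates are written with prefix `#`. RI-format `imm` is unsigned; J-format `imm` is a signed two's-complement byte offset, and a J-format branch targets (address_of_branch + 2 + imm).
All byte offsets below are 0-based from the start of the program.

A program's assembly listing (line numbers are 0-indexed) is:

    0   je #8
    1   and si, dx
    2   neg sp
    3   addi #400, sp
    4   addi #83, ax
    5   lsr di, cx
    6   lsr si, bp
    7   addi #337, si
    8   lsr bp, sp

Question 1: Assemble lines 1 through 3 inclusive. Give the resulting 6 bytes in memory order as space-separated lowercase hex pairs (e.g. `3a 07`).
line 1 (and): pack op=0x1:4|rd=3:3|rs=4:3|pad=0:6 = 0x1700; little→ 00 17
line 2 (neg): pack op=0x4:4|rd=7:3|pad=0:9 = 0x4e00; little→ 00 4e
line 3 (addi): pack op=0x7:4|rd=7:3|imm=400:9 = 0x7f90; little→ 90 7f

00 17 00 4e 90 7f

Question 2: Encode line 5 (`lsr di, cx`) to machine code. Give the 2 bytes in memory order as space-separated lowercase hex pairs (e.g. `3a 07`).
line 5 (lsr): pack op=0xe:4|rd=2:3|rs=5:3|pad=0:6 = 0xe540; little→ 40 e5

40 e5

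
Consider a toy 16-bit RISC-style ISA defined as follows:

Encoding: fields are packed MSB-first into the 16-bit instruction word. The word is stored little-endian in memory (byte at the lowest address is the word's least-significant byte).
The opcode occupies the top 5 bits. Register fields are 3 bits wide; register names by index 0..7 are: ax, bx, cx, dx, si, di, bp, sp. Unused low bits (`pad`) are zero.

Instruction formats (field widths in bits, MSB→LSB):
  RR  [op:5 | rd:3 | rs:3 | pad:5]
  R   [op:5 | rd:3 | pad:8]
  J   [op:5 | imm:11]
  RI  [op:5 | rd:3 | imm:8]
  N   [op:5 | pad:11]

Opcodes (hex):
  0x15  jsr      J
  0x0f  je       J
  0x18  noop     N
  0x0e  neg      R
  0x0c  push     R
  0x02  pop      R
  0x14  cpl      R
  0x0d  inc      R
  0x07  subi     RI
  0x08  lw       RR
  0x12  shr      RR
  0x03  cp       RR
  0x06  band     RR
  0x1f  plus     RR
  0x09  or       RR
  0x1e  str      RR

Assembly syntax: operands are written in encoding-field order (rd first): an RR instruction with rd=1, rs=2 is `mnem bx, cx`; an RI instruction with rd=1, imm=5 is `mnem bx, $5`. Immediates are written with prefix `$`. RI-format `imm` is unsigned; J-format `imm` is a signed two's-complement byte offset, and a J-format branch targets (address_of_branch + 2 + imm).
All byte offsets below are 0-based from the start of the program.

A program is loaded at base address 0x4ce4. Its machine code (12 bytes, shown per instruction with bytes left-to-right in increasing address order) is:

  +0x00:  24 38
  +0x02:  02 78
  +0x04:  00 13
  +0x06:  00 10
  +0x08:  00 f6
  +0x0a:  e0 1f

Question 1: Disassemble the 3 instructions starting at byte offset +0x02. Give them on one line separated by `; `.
+0x02: 02 78 ⇒ word 0x7802 (little)
  opcode bits[15:11]=0xf: je/J
  imm@[10:0]=0x2 ⇒ $2
+0x04: 00 13 ⇒ word 0x1300 (little)
  opcode bits[15:11]=0x2: pop/R
  rd@[10:8]=0x3 ⇒ dx
+0x06: 00 10 ⇒ word 0x1000 (little)
  opcode bits[15:11]=0x2: pop/R
  rd@[10:8]=0x0 ⇒ ax

je $2; pop dx; pop ax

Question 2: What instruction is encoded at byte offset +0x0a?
+0x0a: e0 1f ⇒ word 0x1fe0 (little)
  top 5b → 0x3 → cp [RR]
  rd: (w>>8)&0x7=0x7 → sp
  rs: (w>>5)&0x7=0x7 → sp

cp sp, sp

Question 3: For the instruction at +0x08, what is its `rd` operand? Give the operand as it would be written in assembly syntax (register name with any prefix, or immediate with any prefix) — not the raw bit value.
bp

+0x08: 00 f6 ⇒ word 0xf600 (little)
  op=0xf600>>11=0x1e ⇒ str (RR)
  [10:8] rd=6 = bp
  [7:5] rs=0 = ax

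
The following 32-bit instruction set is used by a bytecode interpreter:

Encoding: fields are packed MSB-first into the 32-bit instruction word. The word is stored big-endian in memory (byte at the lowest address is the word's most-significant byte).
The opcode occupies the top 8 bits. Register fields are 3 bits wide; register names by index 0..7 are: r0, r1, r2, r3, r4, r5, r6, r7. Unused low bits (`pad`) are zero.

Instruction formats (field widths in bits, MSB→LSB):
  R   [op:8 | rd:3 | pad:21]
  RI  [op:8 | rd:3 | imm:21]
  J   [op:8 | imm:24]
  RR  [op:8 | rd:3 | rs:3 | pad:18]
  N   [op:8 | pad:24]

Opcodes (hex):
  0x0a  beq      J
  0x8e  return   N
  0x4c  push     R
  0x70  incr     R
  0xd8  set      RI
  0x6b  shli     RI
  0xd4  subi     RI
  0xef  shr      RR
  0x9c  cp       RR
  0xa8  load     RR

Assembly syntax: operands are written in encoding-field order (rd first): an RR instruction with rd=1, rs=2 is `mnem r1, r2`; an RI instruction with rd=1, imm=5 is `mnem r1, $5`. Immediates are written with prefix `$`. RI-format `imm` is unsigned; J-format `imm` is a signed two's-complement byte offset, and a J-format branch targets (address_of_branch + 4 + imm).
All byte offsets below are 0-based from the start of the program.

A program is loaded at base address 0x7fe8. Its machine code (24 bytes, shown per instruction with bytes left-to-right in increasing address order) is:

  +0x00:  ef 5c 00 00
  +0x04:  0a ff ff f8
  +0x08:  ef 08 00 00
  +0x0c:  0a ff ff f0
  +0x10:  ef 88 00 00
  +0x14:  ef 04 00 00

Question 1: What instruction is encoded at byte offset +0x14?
shr r0, r1

[14] ef 04 00 00 → 0xef040000
  op=0xef040000>>24=0xef ⇒ shr (RR)
  [23:21] rd=0 = r0
  [20:18] rs=1 = r1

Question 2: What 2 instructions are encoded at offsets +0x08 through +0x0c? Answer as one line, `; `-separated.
shr r0, r2; beq $-16

off 0x08: read ef 08 00 00 as big → 0xef080000
  op=0xef080000>>24=0xef ⇒ shr (RR)
  [23:21] rd=0 = r0
  [20:18] rs=2 = r2
off 0x0c: read 0a ff ff f0 as big → 0x0afffff0
  op=0x0afffff0>>24=0xa ⇒ beq (J)
  [23:0] imm=16777200 (s24→-16) = $-16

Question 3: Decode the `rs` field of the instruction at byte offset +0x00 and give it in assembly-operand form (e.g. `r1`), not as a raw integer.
@+00  big-endian(ef 5c 00 00) = 0xef5c0000
  op=0xef5c0000>>24=0xef ⇒ shr (RR)
  [23:21] rd=2 = r2
  [20:18] rs=7 = r7

r7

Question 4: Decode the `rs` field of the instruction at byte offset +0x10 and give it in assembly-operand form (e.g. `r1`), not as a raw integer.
[10] ef 88 00 00 → 0xef880000
  op=0xef880000>>24=0xef ⇒ shr (RR)
  [23:21] rd=4 = r4
  [20:18] rs=2 = r2

r2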